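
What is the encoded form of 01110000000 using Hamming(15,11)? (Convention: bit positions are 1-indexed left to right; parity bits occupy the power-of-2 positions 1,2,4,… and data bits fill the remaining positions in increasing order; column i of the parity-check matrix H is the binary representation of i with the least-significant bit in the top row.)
Codeword c = d · G (mod 2), d = 01110000000:
  c[0] = d·G[:,0] = (01110000000)·(11011010101) mod 2 = 0+1+0+1+0+0+0+0+0+0+0 mod 2 = 0
  c[1] = d·G[:,1] = (01110000000)·(10110110011) mod 2 = 0+0+1+1+0+0+0+0+0+0+0 mod 2 = 0
  c[2] = d·G[:,2] = (01110000000)·(10000000000) mod 2 = 0+0+0+0+0+0+0+0+0+0+0 mod 2 = 0
  c[3] = d·G[:,3] = (01110000000)·(01110001111) mod 2 = 0+1+1+1+0+0+0+0+0+0+0 mod 2 = 1
  c[4] = d·G[:,4] = (01110000000)·(01000000000) mod 2 = 0+1+0+0+0+0+0+0+0+0+0 mod 2 = 1
  c[5] = d·G[:,5] = (01110000000)·(00100000000) mod 2 = 0+0+1+0+0+0+0+0+0+0+0 mod 2 = 1
  c[6] = d·G[:,6] = (01110000000)·(00010000000) mod 2 = 0+0+0+1+0+0+0+0+0+0+0 mod 2 = 1
  c[7] = d·G[:,7] = (01110000000)·(00001111111) mod 2 = 0+0+0+0+0+0+0+0+0+0+0 mod 2 = 0
  c[8] = d·G[:,8] = (01110000000)·(00001000000) mod 2 = 0+0+0+0+0+0+0+0+0+0+0 mod 2 = 0
  c[9] = d·G[:,9] = (01110000000)·(00000100000) mod 2 = 0+0+0+0+0+0+0+0+0+0+0 mod 2 = 0
  c[10] = d·G[:,10] = (01110000000)·(00000010000) mod 2 = 0+0+0+0+0+0+0+0+0+0+0 mod 2 = 0
  c[11] = d·G[:,11] = (01110000000)·(00000001000) mod 2 = 0+0+0+0+0+0+0+0+0+0+0 mod 2 = 0
  c[12] = d·G[:,12] = (01110000000)·(00000000100) mod 2 = 0+0+0+0+0+0+0+0+0+0+0 mod 2 = 0
  c[13] = d·G[:,13] = (01110000000)·(00000000010) mod 2 = 0+0+0+0+0+0+0+0+0+0+0 mod 2 = 0
  c[14] = d·G[:,14] = (01110000000)·(00000000001) mod 2 = 0+0+0+0+0+0+0+0+0+0+0 mod 2 = 0
Codeword = 000111100000000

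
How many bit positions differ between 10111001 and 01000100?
XOR = 11111101, count of 1s = 7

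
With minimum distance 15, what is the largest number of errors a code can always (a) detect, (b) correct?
(a) Detection requires d_min ≥ e+1, so e ≤ d_min − 1 = 14.
(b) Correction requires d_min ≥ 2t+1, so t ≤ ⌊(d_min − 1)/2⌋ = ⌊14/2⌋ = 7.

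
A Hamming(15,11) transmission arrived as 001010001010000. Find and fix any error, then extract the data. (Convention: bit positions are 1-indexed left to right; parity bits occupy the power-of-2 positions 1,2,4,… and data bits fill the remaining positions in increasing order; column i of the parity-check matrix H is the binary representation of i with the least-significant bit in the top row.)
Syndrome s = H · r^T (mod 2), r = 001010001010000:
  s[0] = (101010101010101)·(001010001010000) mod 2 = 0+0+1+0+1+0+0+0+1+0+1+0+0+0+0 mod 2 = 0
  s[1] = (011001100110011)·(001010001010000) mod 2 = 0+0+1+0+0+0+0+0+0+0+1+0+0+0+0 mod 2 = 0
  s[2] = (000111100001111)·(001010001010000) mod 2 = 0+0+0+0+1+0+0+0+0+0+0+0+0+0+0 mod 2 = 1
  s[3] = (000000011111111)·(001010001010000) mod 2 = 0+0+0+0+0+0+0+0+1+0+1+0+0+0+0 mod 2 = 0
Syndrome = 0010
Column 4 of H equals this syndrome → error at bit 4 (1-indexed).
Flip bit 4: 001010001010000 → 001110001010000
Extract data bits at positions {3,5,6,7,9,10,11,12,13,14,15}: 11001010000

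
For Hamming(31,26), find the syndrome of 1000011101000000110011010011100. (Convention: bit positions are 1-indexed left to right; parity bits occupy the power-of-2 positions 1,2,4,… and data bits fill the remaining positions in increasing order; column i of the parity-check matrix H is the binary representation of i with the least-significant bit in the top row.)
Syndrome s = H · r^T (mod 2), r = 1000011101000000110011010011100:
  s[0] = (1010101010101010101010101010101)·(1000011101000000110011010011100) mod 2 = 1+0+0+0+0+0+1+0+0+0+0+0+0+0+0+0+1+0+0+0+1+0+0+0+0+0+1+0+1+0+0 mod 2 = 0
  s[1] = (0110011001100110011001100110011)·(1000011101000000110011010011100) mod 2 = 0+0+0+0+0+1+1+0+0+1+0+0+0+0+0+0+0+1+0+0+0+1+0+0+0+0+1+0+0+0+0 mod 2 = 0
  s[2] = (0001111000011110000111100001111)·(1000011101000000110011010011100) mod 2 = 0+0+0+0+0+1+1+0+0+0+0+0+0+0+0+0+0+0+0+0+1+1+0+0+0+0+0+1+1+0+0 mod 2 = 0
  s[3] = (0000000111111110000000011111111)·(1000011101000000110011010011100) mod 2 = 0+0+0+0+0+0+0+1+0+1+0+0+0+0+0+0+0+0+0+0+0+0+0+1+0+0+1+1+1+0+0 mod 2 = 0
  s[4] = (0000000000000001111111111111111)·(1000011101000000110011010011100) mod 2 = 0+0+0+0+0+0+0+0+0+0+0+0+0+0+0+0+1+1+0+0+1+1+0+1+0+0+1+1+1+0+0 mod 2 = 0
Syndrome = 00000
s = 0: no error detected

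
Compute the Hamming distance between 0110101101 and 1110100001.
XOR = 1000001100, count of 1s = 3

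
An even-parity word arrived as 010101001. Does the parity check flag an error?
Sum of received bits: 0+1+0+1+0+1+0+0+1 = 4; 4 mod 2 = 0. Result is 0 → no error detected.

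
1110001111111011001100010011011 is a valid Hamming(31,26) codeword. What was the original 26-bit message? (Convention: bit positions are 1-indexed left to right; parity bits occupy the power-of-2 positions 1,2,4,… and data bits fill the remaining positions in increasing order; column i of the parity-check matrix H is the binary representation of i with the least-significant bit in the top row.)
Parity bits occupy power-of-2 positions; data bits are at positions {3,5,6,7,9,10,11,12,13,14,15,17,18,19,20,21,22,23,24,25,26,27,28,29,30,31} (1-indexed).
Extract: c[3]=1 c[5]=0 c[6]=0 c[7]=1 c[9]=1 c[10]=1 c[11]=1 c[12]=1 c[13]=1 c[14]=0 c[15]=1 c[17]=0 c[18]=0 c[19]=1 c[20]=1 c[21]=0 c[22]=0 c[23]=0 c[24]=1 c[25]=0 c[26]=0 c[27]=1 c[28]=1 c[29]=0 c[30]=1 c[31]=1
Data = 10011111101001100010011011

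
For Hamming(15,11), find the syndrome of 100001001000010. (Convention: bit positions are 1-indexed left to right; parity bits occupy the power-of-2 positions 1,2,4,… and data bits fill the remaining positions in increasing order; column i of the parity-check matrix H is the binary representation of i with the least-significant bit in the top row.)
Syndrome s = H · r^T (mod 2), r = 100001001000010:
  s[0] = (101010101010101)·(100001001000010) mod 2 = 1+0+0+0+0+0+0+0+1+0+0+0+0+0+0 mod 2 = 0
  s[1] = (011001100110011)·(100001001000010) mod 2 = 0+0+0+0+0+1+0+0+0+0+0+0+0+1+0 mod 2 = 0
  s[2] = (000111100001111)·(100001001000010) mod 2 = 0+0+0+0+0+1+0+0+0+0+0+0+0+1+0 mod 2 = 0
  s[3] = (000000011111111)·(100001001000010) mod 2 = 0+0+0+0+0+0+0+0+1+0+0+0+0+1+0 mod 2 = 0
Syndrome = 0000
s = 0: no error detected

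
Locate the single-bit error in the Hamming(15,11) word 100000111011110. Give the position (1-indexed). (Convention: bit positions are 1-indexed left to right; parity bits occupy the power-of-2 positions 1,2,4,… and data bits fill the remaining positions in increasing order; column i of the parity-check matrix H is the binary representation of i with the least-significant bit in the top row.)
Syndrome s = H · r^T (mod 2), r = 100000111011110:
  s[0] = (101010101010101)·(100000111011110) mod 2 = 1+0+0+0+0+0+1+0+1+0+1+0+1+0+0 mod 2 = 1
  s[1] = (011001100110011)·(100000111011110) mod 2 = 0+0+0+0+0+0+1+0+0+0+1+0+0+1+0 mod 2 = 1
  s[2] = (000111100001111)·(100000111011110) mod 2 = 0+0+0+0+0+0+1+0+0+0+0+1+1+1+0 mod 2 = 0
  s[3] = (000000011111111)·(100000111011110) mod 2 = 0+0+0+0+0+0+0+1+1+0+1+1+1+1+0 mod 2 = 0
Syndrome = 1100
Column i of H is the binary representation of i, so the syndrome is the binary index of the flipped bit.
Read s = 1100 with s[0] as LSB: 1·2^0 + 1·2^1 + 0·2^2 + 0·2^3 = 3.
Error is at bit position 3.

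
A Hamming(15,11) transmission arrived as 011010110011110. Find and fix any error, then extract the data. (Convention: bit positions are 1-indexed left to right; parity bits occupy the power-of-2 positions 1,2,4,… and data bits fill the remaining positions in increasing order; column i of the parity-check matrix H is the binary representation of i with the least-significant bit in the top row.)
Syndrome s = H · r^T (mod 2), r = 011010110011110:
  s[0] = (101010101010101)·(011010110011110) mod 2 = 0+0+1+0+1+0+1+0+0+0+1+0+1+0+0 mod 2 = 1
  s[1] = (011001100110011)·(011010110011110) mod 2 = 0+1+1+0+0+0+1+0+0+0+1+0+0+1+0 mod 2 = 1
  s[2] = (000111100001111)·(011010110011110) mod 2 = 0+0+0+0+1+0+1+0+0+0+0+1+1+1+0 mod 2 = 1
  s[3] = (000000011111111)·(011010110011110) mod 2 = 0+0+0+0+0+0+0+1+0+0+1+1+1+1+0 mod 2 = 1
Syndrome = 1111
Column 15 of H equals this syndrome → error at bit 15 (1-indexed).
Flip bit 15: 011010110011110 → 011010110011111
Extract data bits at positions {3,5,6,7,9,10,11,12,13,14,15}: 11010011111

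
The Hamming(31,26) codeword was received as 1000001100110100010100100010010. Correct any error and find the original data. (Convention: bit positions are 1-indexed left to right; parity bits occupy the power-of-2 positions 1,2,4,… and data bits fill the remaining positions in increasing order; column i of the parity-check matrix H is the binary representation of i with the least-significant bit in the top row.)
Syndrome s = H · r^T (mod 2), r = 1000001100110100010100100010010:
  s[0] = (1010101010101010101010101010101)·(1000001100110100010100100010010) mod 2 = 1+0+0+0+0+0+1+0+0+0+1+0+0+0+0+0+0+0+0+0+0+0+1+0+0+0+1+0+0+0+0 mod 2 = 1
  s[1] = (0110011001100110011001100110011)·(1000001100110100010100100010010) mod 2 = 0+0+0+0+0+0+1+0+0+0+1+0+0+1+0+0+0+1+0+0+0+0+1+0+0+0+1+0+0+1+0 mod 2 = 1
  s[2] = (0001111000011110000111100001111)·(1000001100110100010100100010010) mod 2 = 0+0+0+0+0+0+1+0+0+0+0+1+0+1+0+0+0+0+0+1+0+0+1+0+0+0+0+0+0+1+0 mod 2 = 0
  s[3] = (0000000111111110000000011111111)·(1000001100110100010100100010010) mod 2 = 0+0+0+0+0+0+0+1+0+0+1+1+0+1+0+0+0+0+0+0+0+0+0+0+0+0+1+0+0+1+0 mod 2 = 0
  s[4] = (0000000000000001111111111111111)·(1000001100110100010100100010010) mod 2 = 0+0+0+0+0+0+0+0+0+0+0+0+0+0+0+0+0+1+0+1+0+0+1+0+0+0+1+0+0+1+0 mod 2 = 1
Syndrome = 11001
Column 19 of H equals this syndrome → error at bit 19 (1-indexed).
Flip bit 19: 1000001100110100010100100010010 → 1000001100110100011100100010010
Extract data bits at positions {3,5,6,7,9,10,11,12,13,14,15,17,18,19,20,21,22,23,24,25,26,27,28,29,30,31}: 00010011010011100100010010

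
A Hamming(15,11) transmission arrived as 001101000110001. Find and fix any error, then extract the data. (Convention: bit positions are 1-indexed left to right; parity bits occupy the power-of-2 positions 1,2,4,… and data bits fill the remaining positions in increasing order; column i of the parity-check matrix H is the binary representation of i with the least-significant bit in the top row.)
Syndrome s = H · r^T (mod 2), r = 001101000110001:
  s[0] = (101010101010101)·(001101000110001) mod 2 = 0+0+1+0+0+0+0+0+0+0+1+0+0+0+1 mod 2 = 1
  s[1] = (011001100110011)·(001101000110001) mod 2 = 0+0+1+0+0+1+0+0+0+1+1+0+0+0+1 mod 2 = 1
  s[2] = (000111100001111)·(001101000110001) mod 2 = 0+0+0+1+0+1+0+0+0+0+0+0+0+0+1 mod 2 = 1
  s[3] = (000000011111111)·(001101000110001) mod 2 = 0+0+0+0+0+0+0+0+0+1+1+0+0+0+1 mod 2 = 1
Syndrome = 1111
Column 15 of H equals this syndrome → error at bit 15 (1-indexed).
Flip bit 15: 001101000110001 → 001101000110000
Extract data bits at positions {3,5,6,7,9,10,11,12,13,14,15}: 10100110000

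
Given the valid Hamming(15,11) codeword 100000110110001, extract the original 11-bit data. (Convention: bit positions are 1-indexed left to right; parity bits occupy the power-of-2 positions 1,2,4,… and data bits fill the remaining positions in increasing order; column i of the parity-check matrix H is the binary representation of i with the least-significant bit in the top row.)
Parity bits occupy power-of-2 positions; data bits are at positions {3,5,6,7,9,10,11,12,13,14,15} (1-indexed).
Extract: c[3]=0 c[5]=0 c[6]=0 c[7]=1 c[9]=0 c[10]=1 c[11]=1 c[12]=0 c[13]=0 c[14]=0 c[15]=1
Data = 00010110001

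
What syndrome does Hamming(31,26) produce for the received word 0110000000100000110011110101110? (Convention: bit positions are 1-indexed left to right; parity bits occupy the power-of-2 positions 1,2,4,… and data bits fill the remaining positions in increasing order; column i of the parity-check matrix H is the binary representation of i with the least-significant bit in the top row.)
Syndrome s = H · r^T (mod 2), r = 0110000000100000110011110101110:
  s[0] = (1010101010101010101010101010101)·(0110000000100000110011110101110) mod 2 = 0+0+1+0+0+0+0+0+0+0+1+0+0+0+0+0+1+0+0+0+1+0+1+0+0+0+0+0+1+0+0 mod 2 = 0
  s[1] = (0110011001100110011001100110011)·(0110000000100000110011110101110) mod 2 = 0+1+1+0+0+0+0+0+0+0+1+0+0+0+0+0+0+1+0+0+0+1+1+0+0+1+0+0+0+1+0 mod 2 = 0
  s[2] = (0001111000011110000111100001111)·(0110000000100000110011110101110) mod 2 = 0+0+0+0+0+0+0+0+0+0+0+0+0+0+0+0+0+0+0+0+1+1+1+0+0+0+0+1+1+1+0 mod 2 = 0
  s[3] = (0000000111111110000000011111111)·(0110000000100000110011110101110) mod 2 = 0+0+0+0+0+0+0+0+0+0+1+0+0+0+0+0+0+0+0+0+0+0+0+1+0+1+0+1+1+1+0 mod 2 = 0
  s[4] = (0000000000000001111111111111111)·(0110000000100000110011110101110) mod 2 = 0+0+0+0+0+0+0+0+0+0+0+0+0+0+0+0+1+1+0+0+1+1+1+1+0+1+0+1+1+1+0 mod 2 = 0
Syndrome = 00000
s = 0: no error detected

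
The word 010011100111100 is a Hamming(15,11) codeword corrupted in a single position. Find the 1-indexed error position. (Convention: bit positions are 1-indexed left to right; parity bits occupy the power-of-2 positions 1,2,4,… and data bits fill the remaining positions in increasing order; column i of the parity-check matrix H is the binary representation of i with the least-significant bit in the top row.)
Syndrome s = H · r^T (mod 2), r = 010011100111100:
  s[0] = (101010101010101)·(010011100111100) mod 2 = 0+0+0+0+1+0+1+0+0+0+1+0+1+0+0 mod 2 = 0
  s[1] = (011001100110011)·(010011100111100) mod 2 = 0+1+0+0+0+1+1+0+0+1+1+0+0+0+0 mod 2 = 1
  s[2] = (000111100001111)·(010011100111100) mod 2 = 0+0+0+0+1+1+1+0+0+0+0+1+1+0+0 mod 2 = 1
  s[3] = (000000011111111)·(010011100111100) mod 2 = 0+0+0+0+0+0+0+0+0+1+1+1+1+0+0 mod 2 = 0
Syndrome = 0110
Column i of H is the binary representation of i, so the syndrome is the binary index of the flipped bit.
Read s = 0110 with s[0] as LSB: 0·2^0 + 1·2^1 + 1·2^2 + 0·2^3 = 6.
Error is at bit position 6.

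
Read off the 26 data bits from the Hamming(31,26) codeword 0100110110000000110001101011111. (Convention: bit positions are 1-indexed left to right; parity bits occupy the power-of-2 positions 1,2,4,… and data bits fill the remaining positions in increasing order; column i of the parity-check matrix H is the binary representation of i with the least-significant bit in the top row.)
Parity bits occupy power-of-2 positions; data bits are at positions {3,5,6,7,9,10,11,12,13,14,15,17,18,19,20,21,22,23,24,25,26,27,28,29,30,31} (1-indexed).
Extract: c[3]=0 c[5]=1 c[6]=1 c[7]=0 c[9]=1 c[10]=0 c[11]=0 c[12]=0 c[13]=0 c[14]=0 c[15]=0 c[17]=1 c[18]=1 c[19]=0 c[20]=0 c[21]=0 c[22]=1 c[23]=1 c[24]=0 c[25]=1 c[26]=0 c[27]=1 c[28]=1 c[29]=1 c[30]=1 c[31]=1
Data = 01101000000110001101011111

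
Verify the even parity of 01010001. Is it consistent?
Sum of all bits: 0+1+0+1+0+0+0+1 = 3; 3 mod 2 = 1. Result is 1 → parity error detected.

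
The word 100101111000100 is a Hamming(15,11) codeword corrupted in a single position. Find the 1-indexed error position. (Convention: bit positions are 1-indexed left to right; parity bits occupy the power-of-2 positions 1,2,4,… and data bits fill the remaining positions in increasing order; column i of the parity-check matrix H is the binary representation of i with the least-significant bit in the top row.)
Syndrome s = H · r^T (mod 2), r = 100101111000100:
  s[0] = (101010101010101)·(100101111000100) mod 2 = 1+0+0+0+0+0+1+0+1+0+0+0+1+0+0 mod 2 = 0
  s[1] = (011001100110011)·(100101111000100) mod 2 = 0+0+0+0+0+1+1+0+0+0+0+0+0+0+0 mod 2 = 0
  s[2] = (000111100001111)·(100101111000100) mod 2 = 0+0+0+1+0+1+1+0+0+0+0+0+1+0+0 mod 2 = 0
  s[3] = (000000011111111)·(100101111000100) mod 2 = 0+0+0+0+0+0+0+1+1+0+0+0+1+0+0 mod 2 = 1
Syndrome = 0001
Column i of H is the binary representation of i, so the syndrome is the binary index of the flipped bit.
Read s = 0001 with s[0] as LSB: 0·2^0 + 0·2^1 + 0·2^2 + 1·2^3 = 8.
Error is at bit position 8.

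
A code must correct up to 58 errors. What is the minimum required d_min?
Correcting t errors requires d_min ≥ 2t + 1 = 2·58 + 1 = 117.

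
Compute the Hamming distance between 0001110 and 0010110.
XOR = 0011000, count of 1s = 2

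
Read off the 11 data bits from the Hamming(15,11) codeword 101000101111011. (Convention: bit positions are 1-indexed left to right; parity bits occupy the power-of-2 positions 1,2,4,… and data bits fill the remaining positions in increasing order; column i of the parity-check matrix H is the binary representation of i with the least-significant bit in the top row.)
Parity bits occupy power-of-2 positions; data bits are at positions {3,5,6,7,9,10,11,12,13,14,15} (1-indexed).
Extract: c[3]=1 c[5]=0 c[6]=0 c[7]=1 c[9]=1 c[10]=1 c[11]=1 c[12]=1 c[13]=0 c[14]=1 c[15]=1
Data = 10011111011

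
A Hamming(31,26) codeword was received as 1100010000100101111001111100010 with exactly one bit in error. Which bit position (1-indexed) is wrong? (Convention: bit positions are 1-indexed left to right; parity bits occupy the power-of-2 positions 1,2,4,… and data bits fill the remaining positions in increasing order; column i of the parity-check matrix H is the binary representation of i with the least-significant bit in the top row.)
Syndrome s = H · r^T (mod 2), r = 1100010000100101111001111100010:
  s[0] = (1010101010101010101010101010101)·(1100010000100101111001111100010) mod 2 = 1+0+0+0+0+0+0+0+0+0+1+0+0+0+0+0+1+0+1+0+0+0+1+0+1+0+0+0+0+0+0 mod 2 = 0
  s[1] = (0110011001100110011001100110011)·(1100010000100101111001111100010) mod 2 = 0+1+0+0+0+1+0+0+0+0+1+0+0+1+0+0+0+1+1+0+0+1+1+0+0+1+0+0+0+1+0 mod 2 = 0
  s[2] = (0001111000011110000111100001111)·(1100010000100101111001111100010) mod 2 = 0+0+0+0+0+1+0+0+0+0+0+0+0+1+0+0+0+0+0+0+0+1+1+0+0+0+0+0+0+1+0 mod 2 = 1
  s[3] = (0000000111111110000000011111111)·(1100010000100101111001111100010) mod 2 = 0+0+0+0+0+0+0+0+0+0+1+0+0+1+0+0+0+0+0+0+0+0+0+1+1+1+0+0+0+1+0 mod 2 = 0
  s[4] = (0000000000000001111111111111111)·(1100010000100101111001111100010) mod 2 = 0+0+0+0+0+0+0+0+0+0+0+0+0+0+0+1+1+1+1+0+0+1+1+1+1+1+0+0+0+1+0 mod 2 = 0
Syndrome = 00100
Column i of H is the binary representation of i, so the syndrome is the binary index of the flipped bit.
Read s = 00100 with s[0] as LSB: 0·2^0 + 0·2^1 + 1·2^2 + 0·2^3 + 0·2^4 = 4.
Error is at bit position 4.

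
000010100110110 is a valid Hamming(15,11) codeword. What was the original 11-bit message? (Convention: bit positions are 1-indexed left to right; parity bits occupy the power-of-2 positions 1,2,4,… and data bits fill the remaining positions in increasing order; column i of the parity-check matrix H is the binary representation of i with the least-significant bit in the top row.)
Parity bits occupy power-of-2 positions; data bits are at positions {3,5,6,7,9,10,11,12,13,14,15} (1-indexed).
Extract: c[3]=0 c[5]=1 c[6]=0 c[7]=1 c[9]=0 c[10]=1 c[11]=1 c[12]=0 c[13]=1 c[14]=1 c[15]=0
Data = 01010110110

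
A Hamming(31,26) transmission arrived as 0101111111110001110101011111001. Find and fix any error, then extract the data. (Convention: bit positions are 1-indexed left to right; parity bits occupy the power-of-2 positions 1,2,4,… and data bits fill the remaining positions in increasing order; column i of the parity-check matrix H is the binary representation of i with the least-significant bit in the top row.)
Syndrome s = H · r^T (mod 2), r = 0101111111110001110101011111001:
  s[0] = (1010101010101010101010101010101)·(0101111111110001110101011111001) mod 2 = 0+0+0+0+1+0+1+0+1+0+1+0+0+0+0+0+1+0+0+0+0+0+0+0+1+0+1+0+0+0+1 mod 2 = 0
  s[1] = (0110011001100110011001100110011)·(0101111111110001110101011111001) mod 2 = 0+1+0+0+0+1+1+0+0+1+1+0+0+0+0+0+0+1+0+0+0+1+0+0+0+1+1+0+0+0+1 mod 2 = 0
  s[2] = (0001111000011110000111100001111)·(0101111111110001110101011111001) mod 2 = 0+0+0+1+1+1+1+0+0+0+0+1+0+0+0+0+0+0+0+1+0+1+0+0+0+0+0+1+0+0+1 mod 2 = 1
  s[3] = (0000000111111110000000011111111)·(0101111111110001110101011111001) mod 2 = 0+0+0+0+0+0+0+1+1+1+1+1+0+0+0+0+0+0+0+0+0+0+0+1+1+1+1+1+0+0+1 mod 2 = 1
  s[4] = (0000000000000001111111111111111)·(0101111111110001110101011111001) mod 2 = 0+0+0+0+0+0+0+0+0+0+0+0+0+0+0+1+1+1+0+1+0+1+0+1+1+1+1+1+0+0+1 mod 2 = 1
Syndrome = 00111
Column 28 of H equals this syndrome → error at bit 28 (1-indexed).
Flip bit 28: 0101111111110001110101011111001 → 0101111111110001110101011110001
Extract data bits at positions {3,5,6,7,9,10,11,12,13,14,15,17,18,19,20,21,22,23,24,25,26,27,28,29,30,31}: 01111111000110101011110001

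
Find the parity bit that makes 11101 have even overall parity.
Sum of data bits: 1+1+1+0+1 = 4.
4 mod 2 = 0, so parity bit = 0.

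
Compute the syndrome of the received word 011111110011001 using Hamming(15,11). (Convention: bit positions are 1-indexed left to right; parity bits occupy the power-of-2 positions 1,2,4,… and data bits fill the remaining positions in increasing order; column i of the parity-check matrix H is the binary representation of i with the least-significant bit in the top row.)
Syndrome s = H · r^T (mod 2), r = 011111110011001:
  s[0] = (101010101010101)·(011111110011001) mod 2 = 0+0+1+0+1+0+1+0+0+0+1+0+0+0+1 mod 2 = 1
  s[1] = (011001100110011)·(011111110011001) mod 2 = 0+1+1+0+0+1+1+0+0+0+1+0+0+0+1 mod 2 = 0
  s[2] = (000111100001111)·(011111110011001) mod 2 = 0+0+0+1+1+1+1+0+0+0+0+1+0+0+1 mod 2 = 0
  s[3] = (000000011111111)·(011111110011001) mod 2 = 0+0+0+0+0+0+0+1+0+0+1+1+0+0+1 mod 2 = 0
Syndrome = 1000
Non-zero syndrome: error at position 1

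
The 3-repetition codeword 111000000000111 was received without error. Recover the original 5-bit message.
Split into 3-bit blocks: 111 000 000 000 111
Data = 10001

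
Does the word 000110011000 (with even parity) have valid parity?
Sum of all bits: 0+0+0+1+1+0+0+1+1+0+0+0 = 4; 4 mod 2 = 0. Result is 0 → valid parity.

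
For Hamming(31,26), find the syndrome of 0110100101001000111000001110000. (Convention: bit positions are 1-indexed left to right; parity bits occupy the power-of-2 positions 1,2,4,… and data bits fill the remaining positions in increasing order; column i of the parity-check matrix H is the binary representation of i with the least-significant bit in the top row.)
Syndrome s = H · r^T (mod 2), r = 0110100101001000111000001110000:
  s[0] = (1010101010101010101010101010101)·(0110100101001000111000001110000) mod 2 = 0+0+1+0+1+0+0+0+0+0+0+0+1+0+0+0+1+0+1+0+0+0+0+0+1+0+1+0+0+0+0 mod 2 = 1
  s[1] = (0110011001100110011001100110011)·(0110100101001000111000001110000) mod 2 = 0+1+1+0+0+0+0+0+0+1+0+0+0+0+0+0+0+1+1+0+0+0+0+0+0+1+1+0+0+0+0 mod 2 = 1
  s[2] = (0001111000011110000111100001111)·(0110100101001000111000001110000) mod 2 = 0+0+0+0+1+0+0+0+0+0+0+0+1+0+0+0+0+0+0+0+0+0+0+0+0+0+0+0+0+0+0 mod 2 = 0
  s[3] = (0000000111111110000000011111111)·(0110100101001000111000001110000) mod 2 = 0+0+0+0+0+0+0+1+0+1+0+0+1+0+0+0+0+0+0+0+0+0+0+0+1+1+1+0+0+0+0 mod 2 = 0
  s[4] = (0000000000000001111111111111111)·(0110100101001000111000001110000) mod 2 = 0+0+0+0+0+0+0+0+0+0+0+0+0+0+0+0+1+1+1+0+0+0+0+0+1+1+1+0+0+0+0 mod 2 = 0
Syndrome = 11000
Non-zero syndrome: error at position 3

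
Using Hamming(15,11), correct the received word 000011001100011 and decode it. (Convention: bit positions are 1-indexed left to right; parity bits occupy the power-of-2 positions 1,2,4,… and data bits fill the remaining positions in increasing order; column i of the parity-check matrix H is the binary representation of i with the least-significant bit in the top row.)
Syndrome s = H · r^T (mod 2), r = 000011001100011:
  s[0] = (101010101010101)·(000011001100011) mod 2 = 0+0+0+0+1+0+0+0+1+0+0+0+0+0+1 mod 2 = 1
  s[1] = (011001100110011)·(000011001100011) mod 2 = 0+0+0+0+0+1+0+0+0+1+0+0+0+1+1 mod 2 = 0
  s[2] = (000111100001111)·(000011001100011) mod 2 = 0+0+0+0+1+1+0+0+0+0+0+0+0+1+1 mod 2 = 0
  s[3] = (000000011111111)·(000011001100011) mod 2 = 0+0+0+0+0+0+0+0+1+1+0+0+0+1+1 mod 2 = 0
Syndrome = 1000
Column 1 of H equals this syndrome → error at bit 1 (1-indexed).
Flip bit 1: 000011001100011 → 100011001100011
Extract data bits at positions {3,5,6,7,9,10,11,12,13,14,15}: 01101100011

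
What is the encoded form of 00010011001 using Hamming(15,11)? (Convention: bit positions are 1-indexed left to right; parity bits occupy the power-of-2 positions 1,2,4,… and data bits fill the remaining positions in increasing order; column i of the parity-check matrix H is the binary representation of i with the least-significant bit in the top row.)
Codeword c = d · G (mod 2), d = 00010011001:
  c[0] = d·G[:,0] = (00010011001)·(11011010101) mod 2 = 0+0+0+1+0+0+1+0+0+0+1 mod 2 = 1
  c[1] = d·G[:,1] = (00010011001)·(10110110011) mod 2 = 0+0+0+1+0+0+1+0+0+0+1 mod 2 = 1
  c[2] = d·G[:,2] = (00010011001)·(10000000000) mod 2 = 0+0+0+0+0+0+0+0+0+0+0 mod 2 = 0
  c[3] = d·G[:,3] = (00010011001)·(01110001111) mod 2 = 0+0+0+1+0+0+0+1+0+0+1 mod 2 = 1
  c[4] = d·G[:,4] = (00010011001)·(01000000000) mod 2 = 0+0+0+0+0+0+0+0+0+0+0 mod 2 = 0
  c[5] = d·G[:,5] = (00010011001)·(00100000000) mod 2 = 0+0+0+0+0+0+0+0+0+0+0 mod 2 = 0
  c[6] = d·G[:,6] = (00010011001)·(00010000000) mod 2 = 0+0+0+1+0+0+0+0+0+0+0 mod 2 = 1
  c[7] = d·G[:,7] = (00010011001)·(00001111111) mod 2 = 0+0+0+0+0+0+1+1+0+0+1 mod 2 = 1
  c[8] = d·G[:,8] = (00010011001)·(00001000000) mod 2 = 0+0+0+0+0+0+0+0+0+0+0 mod 2 = 0
  c[9] = d·G[:,9] = (00010011001)·(00000100000) mod 2 = 0+0+0+0+0+0+0+0+0+0+0 mod 2 = 0
  c[10] = d·G[:,10] = (00010011001)·(00000010000) mod 2 = 0+0+0+0+0+0+1+0+0+0+0 mod 2 = 1
  c[11] = d·G[:,11] = (00010011001)·(00000001000) mod 2 = 0+0+0+0+0+0+0+1+0+0+0 mod 2 = 1
  c[12] = d·G[:,12] = (00010011001)·(00000000100) mod 2 = 0+0+0+0+0+0+0+0+0+0+0 mod 2 = 0
  c[13] = d·G[:,13] = (00010011001)·(00000000010) mod 2 = 0+0+0+0+0+0+0+0+0+0+0 mod 2 = 0
  c[14] = d·G[:,14] = (00010011001)·(00000000001) mod 2 = 0+0+0+0+0+0+0+0+0+0+1 mod 2 = 1
Codeword = 110100110011001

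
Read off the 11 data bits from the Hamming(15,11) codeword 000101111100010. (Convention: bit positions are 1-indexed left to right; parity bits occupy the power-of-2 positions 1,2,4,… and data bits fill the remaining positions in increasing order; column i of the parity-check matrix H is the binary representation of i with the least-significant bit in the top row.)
Parity bits occupy power-of-2 positions; data bits are at positions {3,5,6,7,9,10,11,12,13,14,15} (1-indexed).
Extract: c[3]=0 c[5]=0 c[6]=1 c[7]=1 c[9]=1 c[10]=1 c[11]=0 c[12]=0 c[13]=0 c[14]=1 c[15]=0
Data = 00111100010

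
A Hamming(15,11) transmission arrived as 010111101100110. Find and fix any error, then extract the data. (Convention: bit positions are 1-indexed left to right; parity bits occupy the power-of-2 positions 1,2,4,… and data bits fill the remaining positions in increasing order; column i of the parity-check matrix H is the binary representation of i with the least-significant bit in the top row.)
Syndrome s = H · r^T (mod 2), r = 010111101100110:
  s[0] = (101010101010101)·(010111101100110) mod 2 = 0+0+0+0+1+0+1+0+1+0+0+0+1+0+0 mod 2 = 0
  s[1] = (011001100110011)·(010111101100110) mod 2 = 0+1+0+0+0+1+1+0+0+1+0+0+0+1+0 mod 2 = 1
  s[2] = (000111100001111)·(010111101100110) mod 2 = 0+0+0+1+1+1+1+0+0+0+0+0+1+1+0 mod 2 = 0
  s[3] = (000000011111111)·(010111101100110) mod 2 = 0+0+0+0+0+0+0+0+1+1+0+0+1+1+0 mod 2 = 0
Syndrome = 0100
Column 2 of H equals this syndrome → error at bit 2 (1-indexed).
Flip bit 2: 010111101100110 → 000111101100110
Extract data bits at positions {3,5,6,7,9,10,11,12,13,14,15}: 01111100110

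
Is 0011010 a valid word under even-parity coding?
Sum of all bits: 0+0+1+1+0+1+0 = 3; 3 mod 2 = 1. Result is 1 → parity error detected.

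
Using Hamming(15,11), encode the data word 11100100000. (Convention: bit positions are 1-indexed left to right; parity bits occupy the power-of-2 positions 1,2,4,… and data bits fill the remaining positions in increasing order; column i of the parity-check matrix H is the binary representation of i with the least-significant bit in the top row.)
Codeword c = d · G (mod 2), d = 11100100000:
  c[0] = d·G[:,0] = (11100100000)·(11011010101) mod 2 = 1+1+0+0+0+0+0+0+0+0+0 mod 2 = 0
  c[1] = d·G[:,1] = (11100100000)·(10110110011) mod 2 = 1+0+1+0+0+1+0+0+0+0+0 mod 2 = 1
  c[2] = d·G[:,2] = (11100100000)·(10000000000) mod 2 = 1+0+0+0+0+0+0+0+0+0+0 mod 2 = 1
  c[3] = d·G[:,3] = (11100100000)·(01110001111) mod 2 = 0+1+1+0+0+0+0+0+0+0+0 mod 2 = 0
  c[4] = d·G[:,4] = (11100100000)·(01000000000) mod 2 = 0+1+0+0+0+0+0+0+0+0+0 mod 2 = 1
  c[5] = d·G[:,5] = (11100100000)·(00100000000) mod 2 = 0+0+1+0+0+0+0+0+0+0+0 mod 2 = 1
  c[6] = d·G[:,6] = (11100100000)·(00010000000) mod 2 = 0+0+0+0+0+0+0+0+0+0+0 mod 2 = 0
  c[7] = d·G[:,7] = (11100100000)·(00001111111) mod 2 = 0+0+0+0+0+1+0+0+0+0+0 mod 2 = 1
  c[8] = d·G[:,8] = (11100100000)·(00001000000) mod 2 = 0+0+0+0+0+0+0+0+0+0+0 mod 2 = 0
  c[9] = d·G[:,9] = (11100100000)·(00000100000) mod 2 = 0+0+0+0+0+1+0+0+0+0+0 mod 2 = 1
  c[10] = d·G[:,10] = (11100100000)·(00000010000) mod 2 = 0+0+0+0+0+0+0+0+0+0+0 mod 2 = 0
  c[11] = d·G[:,11] = (11100100000)·(00000001000) mod 2 = 0+0+0+0+0+0+0+0+0+0+0 mod 2 = 0
  c[12] = d·G[:,12] = (11100100000)·(00000000100) mod 2 = 0+0+0+0+0+0+0+0+0+0+0 mod 2 = 0
  c[13] = d·G[:,13] = (11100100000)·(00000000010) mod 2 = 0+0+0+0+0+0+0+0+0+0+0 mod 2 = 0
  c[14] = d·G[:,14] = (11100100000)·(00000000001) mod 2 = 0+0+0+0+0+0+0+0+0+0+0 mod 2 = 0
Codeword = 011011010100000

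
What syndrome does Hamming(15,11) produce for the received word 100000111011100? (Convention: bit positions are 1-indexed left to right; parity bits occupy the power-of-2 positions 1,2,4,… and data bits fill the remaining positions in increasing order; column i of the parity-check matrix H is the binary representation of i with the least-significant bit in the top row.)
Syndrome s = H · r^T (mod 2), r = 100000111011100:
  s[0] = (101010101010101)·(100000111011100) mod 2 = 1+0+0+0+0+0+1+0+1+0+1+0+1+0+0 mod 2 = 1
  s[1] = (011001100110011)·(100000111011100) mod 2 = 0+0+0+0+0+0+1+0+0+0+1+0+0+0+0 mod 2 = 0
  s[2] = (000111100001111)·(100000111011100) mod 2 = 0+0+0+0+0+0+1+0+0+0+0+1+1+0+0 mod 2 = 1
  s[3] = (000000011111111)·(100000111011100) mod 2 = 0+0+0+0+0+0+0+1+1+0+1+1+1+0+0 mod 2 = 1
Syndrome = 1011
Non-zero syndrome: error at position 13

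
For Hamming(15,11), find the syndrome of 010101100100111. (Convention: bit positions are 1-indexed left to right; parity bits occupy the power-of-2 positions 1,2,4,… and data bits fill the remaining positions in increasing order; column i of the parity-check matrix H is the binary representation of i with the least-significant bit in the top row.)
Syndrome s = H · r^T (mod 2), r = 010101100100111:
  s[0] = (101010101010101)·(010101100100111) mod 2 = 0+0+0+0+0+0+1+0+0+0+0+0+1+0+1 mod 2 = 1
  s[1] = (011001100110011)·(010101100100111) mod 2 = 0+1+0+0+0+1+1+0+0+1+0+0+0+1+1 mod 2 = 0
  s[2] = (000111100001111)·(010101100100111) mod 2 = 0+0+0+1+0+1+1+0+0+0+0+0+1+1+1 mod 2 = 0
  s[3] = (000000011111111)·(010101100100111) mod 2 = 0+0+0+0+0+0+0+0+0+1+0+0+1+1+1 mod 2 = 0
Syndrome = 1000
Non-zero syndrome: error at position 1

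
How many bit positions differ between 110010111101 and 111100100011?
XOR = 001110011110, count of 1s = 7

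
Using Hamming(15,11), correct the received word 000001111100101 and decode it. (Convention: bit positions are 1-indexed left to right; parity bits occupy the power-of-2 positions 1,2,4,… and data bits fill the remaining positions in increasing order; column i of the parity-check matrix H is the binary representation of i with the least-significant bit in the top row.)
Syndrome s = H · r^T (mod 2), r = 000001111100101:
  s[0] = (101010101010101)·(000001111100101) mod 2 = 0+0+0+0+0+0+1+0+1+0+0+0+1+0+1 mod 2 = 0
  s[1] = (011001100110011)·(000001111100101) mod 2 = 0+0+0+0+0+1+1+0+0+1+0+0+0+0+1 mod 2 = 0
  s[2] = (000111100001111)·(000001111100101) mod 2 = 0+0+0+0+0+1+1+0+0+0+0+0+1+0+1 mod 2 = 0
  s[3] = (000000011111111)·(000001111100101) mod 2 = 0+0+0+0+0+0+0+1+1+1+0+0+1+0+1 mod 2 = 1
Syndrome = 0001
Column 8 of H equals this syndrome → error at bit 8 (1-indexed).
Flip bit 8: 000001111100101 → 000001101100101
Extract data bits at positions {3,5,6,7,9,10,11,12,13,14,15}: 00111100101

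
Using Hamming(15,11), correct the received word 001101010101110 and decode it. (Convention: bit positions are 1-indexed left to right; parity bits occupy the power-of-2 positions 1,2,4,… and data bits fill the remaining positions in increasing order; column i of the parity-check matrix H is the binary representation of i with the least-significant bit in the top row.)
Syndrome s = H · r^T (mod 2), r = 001101010101110:
  s[0] = (101010101010101)·(001101010101110) mod 2 = 0+0+1+0+0+0+0+0+0+0+0+0+1+0+0 mod 2 = 0
  s[1] = (011001100110011)·(001101010101110) mod 2 = 0+0+1+0+0+1+0+0+0+1+0+0+0+1+0 mod 2 = 0
  s[2] = (000111100001111)·(001101010101110) mod 2 = 0+0+0+1+0+1+0+0+0+0+0+1+1+1+0 mod 2 = 1
  s[3] = (000000011111111)·(001101010101110) mod 2 = 0+0+0+0+0+0+0+1+0+1+0+1+1+1+0 mod 2 = 1
Syndrome = 0011
Column 12 of H equals this syndrome → error at bit 12 (1-indexed).
Flip bit 12: 001101010101110 → 001101010100110
Extract data bits at positions {3,5,6,7,9,10,11,12,13,14,15}: 10100100110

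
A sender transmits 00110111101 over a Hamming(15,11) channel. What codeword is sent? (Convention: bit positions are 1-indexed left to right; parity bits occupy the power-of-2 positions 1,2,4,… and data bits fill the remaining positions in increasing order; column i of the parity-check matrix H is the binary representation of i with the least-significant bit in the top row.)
Codeword c = d · G (mod 2), d = 00110111101:
  c[0] = d·G[:,0] = (00110111101)·(11011010101) mod 2 = 0+0+0+1+0+0+1+0+1+0+1 mod 2 = 0
  c[1] = d·G[:,1] = (00110111101)·(10110110011) mod 2 = 0+0+1+1+0+1+1+0+0+0+1 mod 2 = 1
  c[2] = d·G[:,2] = (00110111101)·(10000000000) mod 2 = 0+0+0+0+0+0+0+0+0+0+0 mod 2 = 0
  c[3] = d·G[:,3] = (00110111101)·(01110001111) mod 2 = 0+0+1+1+0+0+0+1+1+0+1 mod 2 = 1
  c[4] = d·G[:,4] = (00110111101)·(01000000000) mod 2 = 0+0+0+0+0+0+0+0+0+0+0 mod 2 = 0
  c[5] = d·G[:,5] = (00110111101)·(00100000000) mod 2 = 0+0+1+0+0+0+0+0+0+0+0 mod 2 = 1
  c[6] = d·G[:,6] = (00110111101)·(00010000000) mod 2 = 0+0+0+1+0+0+0+0+0+0+0 mod 2 = 1
  c[7] = d·G[:,7] = (00110111101)·(00001111111) mod 2 = 0+0+0+0+0+1+1+1+1+0+1 mod 2 = 1
  c[8] = d·G[:,8] = (00110111101)·(00001000000) mod 2 = 0+0+0+0+0+0+0+0+0+0+0 mod 2 = 0
  c[9] = d·G[:,9] = (00110111101)·(00000100000) mod 2 = 0+0+0+0+0+1+0+0+0+0+0 mod 2 = 1
  c[10] = d·G[:,10] = (00110111101)·(00000010000) mod 2 = 0+0+0+0+0+0+1+0+0+0+0 mod 2 = 1
  c[11] = d·G[:,11] = (00110111101)·(00000001000) mod 2 = 0+0+0+0+0+0+0+1+0+0+0 mod 2 = 1
  c[12] = d·G[:,12] = (00110111101)·(00000000100) mod 2 = 0+0+0+0+0+0+0+0+1+0+0 mod 2 = 1
  c[13] = d·G[:,13] = (00110111101)·(00000000010) mod 2 = 0+0+0+0+0+0+0+0+0+0+0 mod 2 = 0
  c[14] = d·G[:,14] = (00110111101)·(00000000001) mod 2 = 0+0+0+0+0+0+0+0+0+0+1 mod 2 = 1
Codeword = 010101110111101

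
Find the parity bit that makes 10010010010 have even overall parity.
Sum of data bits: 1+0+0+1+0+0+1+0+0+1+0 = 4.
4 mod 2 = 0, so parity bit = 0.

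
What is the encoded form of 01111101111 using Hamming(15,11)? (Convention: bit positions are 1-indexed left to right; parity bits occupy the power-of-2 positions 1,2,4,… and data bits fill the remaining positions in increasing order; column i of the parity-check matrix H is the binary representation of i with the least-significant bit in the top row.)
Codeword c = d · G (mod 2), d = 01111101111:
  c[0] = d·G[:,0] = (01111101111)·(11011010101) mod 2 = 0+1+0+1+1+0+0+0+1+0+1 mod 2 = 1
  c[1] = d·G[:,1] = (01111101111)·(10110110011) mod 2 = 0+0+1+1+0+1+0+0+0+1+1 mod 2 = 1
  c[2] = d·G[:,2] = (01111101111)·(10000000000) mod 2 = 0+0+0+0+0+0+0+0+0+0+0 mod 2 = 0
  c[3] = d·G[:,3] = (01111101111)·(01110001111) mod 2 = 0+1+1+1+0+0+0+1+1+1+1 mod 2 = 1
  c[4] = d·G[:,4] = (01111101111)·(01000000000) mod 2 = 0+1+0+0+0+0+0+0+0+0+0 mod 2 = 1
  c[5] = d·G[:,5] = (01111101111)·(00100000000) mod 2 = 0+0+1+0+0+0+0+0+0+0+0 mod 2 = 1
  c[6] = d·G[:,6] = (01111101111)·(00010000000) mod 2 = 0+0+0+1+0+0+0+0+0+0+0 mod 2 = 1
  c[7] = d·G[:,7] = (01111101111)·(00001111111) mod 2 = 0+0+0+0+1+1+0+1+1+1+1 mod 2 = 0
  c[8] = d·G[:,8] = (01111101111)·(00001000000) mod 2 = 0+0+0+0+1+0+0+0+0+0+0 mod 2 = 1
  c[9] = d·G[:,9] = (01111101111)·(00000100000) mod 2 = 0+0+0+0+0+1+0+0+0+0+0 mod 2 = 1
  c[10] = d·G[:,10] = (01111101111)·(00000010000) mod 2 = 0+0+0+0+0+0+0+0+0+0+0 mod 2 = 0
  c[11] = d·G[:,11] = (01111101111)·(00000001000) mod 2 = 0+0+0+0+0+0+0+1+0+0+0 mod 2 = 1
  c[12] = d·G[:,12] = (01111101111)·(00000000100) mod 2 = 0+0+0+0+0+0+0+0+1+0+0 mod 2 = 1
  c[13] = d·G[:,13] = (01111101111)·(00000000010) mod 2 = 0+0+0+0+0+0+0+0+0+1+0 mod 2 = 1
  c[14] = d·G[:,14] = (01111101111)·(00000000001) mod 2 = 0+0+0+0+0+0+0+0+0+0+1 mod 2 = 1
Codeword = 110111101101111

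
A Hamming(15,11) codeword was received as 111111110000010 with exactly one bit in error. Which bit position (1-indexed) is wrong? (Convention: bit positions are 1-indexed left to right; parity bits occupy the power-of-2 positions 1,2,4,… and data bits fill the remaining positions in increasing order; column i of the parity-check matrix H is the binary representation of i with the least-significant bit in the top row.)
Syndrome s = H · r^T (mod 2), r = 111111110000010:
  s[0] = (101010101010101)·(111111110000010) mod 2 = 1+0+1+0+1+0+1+0+0+0+0+0+0+0+0 mod 2 = 0
  s[1] = (011001100110011)·(111111110000010) mod 2 = 0+1+1+0+0+1+1+0+0+0+0+0+0+1+0 mod 2 = 1
  s[2] = (000111100001111)·(111111110000010) mod 2 = 0+0+0+1+1+1+1+0+0+0+0+0+0+1+0 mod 2 = 1
  s[3] = (000000011111111)·(111111110000010) mod 2 = 0+0+0+0+0+0+0+1+0+0+0+0+0+1+0 mod 2 = 0
Syndrome = 0110
Column i of H is the binary representation of i, so the syndrome is the binary index of the flipped bit.
Read s = 0110 with s[0] as LSB: 0·2^0 + 1·2^1 + 1·2^2 + 0·2^3 = 6.
Error is at bit position 6.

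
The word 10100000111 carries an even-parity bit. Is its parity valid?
Sum of all bits: 1+0+1+0+0+0+0+0+1+1+1 = 5; 5 mod 2 = 1. Result is 1 → parity error detected.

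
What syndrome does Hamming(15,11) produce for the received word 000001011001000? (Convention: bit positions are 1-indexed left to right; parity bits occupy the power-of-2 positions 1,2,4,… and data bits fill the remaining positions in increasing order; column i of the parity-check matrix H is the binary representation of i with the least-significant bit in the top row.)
Syndrome s = H · r^T (mod 2), r = 000001011001000:
  s[0] = (101010101010101)·(000001011001000) mod 2 = 0+0+0+0+0+0+0+0+1+0+0+0+0+0+0 mod 2 = 1
  s[1] = (011001100110011)·(000001011001000) mod 2 = 0+0+0+0+0+1+0+0+0+0+0+0+0+0+0 mod 2 = 1
  s[2] = (000111100001111)·(000001011001000) mod 2 = 0+0+0+0+0+1+0+0+0+0+0+1+0+0+0 mod 2 = 0
  s[3] = (000000011111111)·(000001011001000) mod 2 = 0+0+0+0+0+0+0+1+1+0+0+1+0+0+0 mod 2 = 1
Syndrome = 1101
Non-zero syndrome: error at position 11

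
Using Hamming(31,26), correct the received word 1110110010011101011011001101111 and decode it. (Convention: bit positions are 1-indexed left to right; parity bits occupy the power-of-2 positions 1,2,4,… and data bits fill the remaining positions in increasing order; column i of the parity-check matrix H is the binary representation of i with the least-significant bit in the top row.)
Syndrome s = H · r^T (mod 2), r = 1110110010011101011011001101111:
  s[0] = (1010101010101010101010101010101)·(1110110010011101011011001101111) mod 2 = 1+0+1+0+1+0+0+0+1+0+0+0+1+0+0+0+0+0+1+0+1+0+0+0+1+0+0+0+1+0+1 mod 2 = 0
  s[1] = (0110011001100110011001100110011)·(1110110010011101011011001101111) mod 2 = 0+1+1+0+0+1+0+0+0+0+0+0+0+1+0+0+0+1+1+0+0+1+0+0+0+1+0+0+0+1+1 mod 2 = 0
  s[2] = (0001111000011110000111100001111)·(1110110010011101011011001101111) mod 2 = 0+0+0+0+1+1+0+0+0+0+0+1+1+1+0+0+0+0+0+0+1+1+0+0+0+0+0+1+1+1+1 mod 2 = 1
  s[3] = (0000000111111110000000011111111)·(1110110010011101011011001101111) mod 2 = 0+0+0+0+0+0+0+0+1+0+0+1+1+1+0+0+0+0+0+0+0+0+0+0+1+1+0+1+1+1+1 mod 2 = 0
  s[4] = (0000000000000001111111111111111)·(1110110010011101011011001101111) mod 2 = 0+0+0+0+0+0+0+0+0+0+0+0+0+0+0+1+0+1+1+0+1+1+0+0+1+1+0+1+1+1+1 mod 2 = 1
Syndrome = 00101
Column 20 of H equals this syndrome → error at bit 20 (1-indexed).
Flip bit 20: 1110110010011101011011001101111 → 1110110010011101011111001101111
Extract data bits at positions {3,5,6,7,9,10,11,12,13,14,15,17,18,19,20,21,22,23,24,25,26,27,28,29,30,31}: 11101001110011111001101111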